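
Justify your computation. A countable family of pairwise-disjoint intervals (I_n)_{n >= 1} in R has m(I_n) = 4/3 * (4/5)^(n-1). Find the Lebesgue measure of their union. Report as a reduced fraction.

By countable additivity of the Lebesgue measure on pairwise disjoint measurable sets,
  m(union_{n >= 1} I_n) = sum_{n >= 1} m(I_n) = sum_{n >= 1} a * r^(n-1),
  with a = 4/3 and r = 4/5.
Since 0 < r = 4/5 < 1, the geometric series converges:
  sum_{n >= 1} a * r^(n-1) = a / (1 - r).
  = 4/3 / (1 - 4/5)
  = 4/3 / (1/5)
  = 20/3.

20/3


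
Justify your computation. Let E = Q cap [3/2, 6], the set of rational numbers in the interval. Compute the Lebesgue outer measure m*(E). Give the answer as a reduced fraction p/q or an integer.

E = Q cap [3/2, 6] is a subset of Q, which is countable. Enumerate Q = {q_1, q_2, ...}; for any eps > 0, cover q_k by the open interval (q_k - eps/2^(k+1), q_k + eps/2^(k+1)), of length eps/2^k. The total cover length is sum_{k>=1} eps/2^k = eps. Hence m*(E) <= m*(Q) <= eps for every eps > 0, and since outer measure is non-negative, m*(E) = 0.

0


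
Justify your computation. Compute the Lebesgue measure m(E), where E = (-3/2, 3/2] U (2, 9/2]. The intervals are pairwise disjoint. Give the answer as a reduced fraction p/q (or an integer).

For pairwise disjoint intervals, m(union_i I_i) = sum_i m(I_i),
and m is invariant under swapping open/closed endpoints (single points have measure 0).
So m(E) = sum_i (b_i - a_i).
  I_1 has length 3/2 - (-3/2) = 3.
  I_2 has length 9/2 - 2 = 5/2.
Summing:
  m(E) = 3 + 5/2 = 11/2.

11/2


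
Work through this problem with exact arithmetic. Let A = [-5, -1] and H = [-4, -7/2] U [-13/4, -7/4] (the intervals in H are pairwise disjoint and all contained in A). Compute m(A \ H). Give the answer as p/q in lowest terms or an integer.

The ambient interval has length m(A) = -1 - (-5) = 4.
Since the holes are disjoint and sit inside A, by finite additivity
  m(H) = sum_i (b_i - a_i), and m(A \ H) = m(A) - m(H).
Computing the hole measures:
  m(H_1) = -7/2 - (-4) = 1/2.
  m(H_2) = -7/4 - (-13/4) = 3/2.
Summed: m(H) = 1/2 + 3/2 = 2.
So m(A \ H) = 4 - 2 = 2.

2


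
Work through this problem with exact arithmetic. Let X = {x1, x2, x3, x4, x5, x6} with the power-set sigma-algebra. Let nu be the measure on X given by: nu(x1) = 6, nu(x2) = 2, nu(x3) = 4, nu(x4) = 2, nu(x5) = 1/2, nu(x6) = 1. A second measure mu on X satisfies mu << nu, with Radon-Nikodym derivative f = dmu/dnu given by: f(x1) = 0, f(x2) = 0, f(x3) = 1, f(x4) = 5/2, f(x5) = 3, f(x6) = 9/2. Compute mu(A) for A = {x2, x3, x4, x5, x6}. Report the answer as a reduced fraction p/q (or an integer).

By the defining property of the Radon-Nikodym derivative, for every measurable set A,
  mu(A) = integral_A f dnu.
Since nu is a discrete measure concentrated on the atoms of X, the integral over A reduces to the sum
  mu(A) = sum_{x in A} f(x) * nu({x}).
Computing each term:
  x2: f(x2) * nu(x2) = 0 * 2 = 0.
  x3: f(x3) * nu(x3) = 1 * 4 = 4.
  x4: f(x4) * nu(x4) = 5/2 * 2 = 5.
  x5: f(x5) * nu(x5) = 3 * 1/2 = 3/2.
  x6: f(x6) * nu(x6) = 9/2 * 1 = 9/2.
Summing: mu(A) = 0 + 4 + 5 + 3/2 + 9/2 = 15.

15


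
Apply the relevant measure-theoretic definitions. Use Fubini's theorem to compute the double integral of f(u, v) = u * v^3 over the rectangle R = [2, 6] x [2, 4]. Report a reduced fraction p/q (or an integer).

f(u, v) is a tensor product of a function of u and a function of v, and both factors are bounded continuous (hence Lebesgue integrable) on the rectangle, so Fubini's theorem applies:
  integral_R f d(m x m) = (integral_a1^b1 u du) * (integral_a2^b2 v^3 dv).
Inner integral in u: integral_{2}^{6} u du = (6^2 - 2^2)/2
  = 16.
Inner integral in v: integral_{2}^{4} v^3 dv = (4^4 - 2^4)/4
  = 60.
Product: (16) * (60) = 960.

960


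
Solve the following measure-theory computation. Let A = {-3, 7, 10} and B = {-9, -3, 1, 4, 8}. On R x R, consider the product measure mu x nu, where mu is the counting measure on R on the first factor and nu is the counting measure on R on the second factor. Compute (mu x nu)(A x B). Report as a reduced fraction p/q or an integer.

For a measurable rectangle A x B, the product measure satisfies
  (mu x nu)(A x B) = mu(A) * nu(B).
  mu(A) = 3.
  nu(B) = 5.
  (mu x nu)(A x B) = 3 * 5 = 15.

15


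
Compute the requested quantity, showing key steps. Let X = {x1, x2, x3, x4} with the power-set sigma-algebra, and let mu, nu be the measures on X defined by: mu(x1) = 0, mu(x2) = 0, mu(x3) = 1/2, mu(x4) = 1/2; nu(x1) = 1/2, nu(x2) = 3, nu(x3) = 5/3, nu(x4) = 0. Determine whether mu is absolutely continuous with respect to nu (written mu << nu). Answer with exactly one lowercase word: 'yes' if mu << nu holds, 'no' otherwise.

mu << nu means: every nu-null measurable set is also mu-null; equivalently, for every atom x, if nu({x}) = 0 then mu({x}) = 0.
Checking each atom:
  x1: nu = 1/2 > 0 -> no constraint.
  x2: nu = 3 > 0 -> no constraint.
  x3: nu = 5/3 > 0 -> no constraint.
  x4: nu = 0, mu = 1/2 > 0 -> violates mu << nu.
The atom(s) x4 violate the condition (nu = 0 but mu > 0). Therefore mu is NOT absolutely continuous w.r.t. nu.

no


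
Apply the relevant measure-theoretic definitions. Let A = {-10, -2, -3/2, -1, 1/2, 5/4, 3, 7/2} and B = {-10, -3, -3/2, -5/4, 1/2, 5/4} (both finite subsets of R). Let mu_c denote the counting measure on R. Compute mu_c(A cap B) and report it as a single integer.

Counting measure on a finite set equals cardinality. mu_c(A cap B) = |A cap B| (elements appearing in both).
Enumerating the elements of A that also lie in B gives 4 element(s).
So mu_c(A cap B) = 4.

4


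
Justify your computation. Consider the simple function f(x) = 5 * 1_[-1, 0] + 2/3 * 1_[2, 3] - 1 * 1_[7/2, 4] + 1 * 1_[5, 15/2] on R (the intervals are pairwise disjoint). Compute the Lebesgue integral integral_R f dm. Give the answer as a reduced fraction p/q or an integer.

For a simple function f = sum_i c_i * 1_{A_i} with disjoint A_i,
  integral f dm = sum_i c_i * m(A_i).
Lengths of the A_i:
  m(A_1) = 0 - (-1) = 1.
  m(A_2) = 3 - 2 = 1.
  m(A_3) = 4 - 7/2 = 1/2.
  m(A_4) = 15/2 - 5 = 5/2.
Contributions c_i * m(A_i):
  (5) * (1) = 5.
  (2/3) * (1) = 2/3.
  (-1) * (1/2) = -1/2.
  (1) * (5/2) = 5/2.
Total: 5 + 2/3 - 1/2 + 5/2 = 23/3.

23/3


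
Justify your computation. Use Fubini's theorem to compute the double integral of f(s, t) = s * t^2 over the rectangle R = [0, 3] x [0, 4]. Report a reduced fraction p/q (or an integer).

f(s, t) is a tensor product of a function of s and a function of t, and both factors are bounded continuous (hence Lebesgue integrable) on the rectangle, so Fubini's theorem applies:
  integral_R f d(m x m) = (integral_a1^b1 s ds) * (integral_a2^b2 t^2 dt).
Inner integral in s: integral_{0}^{3} s ds = (3^2 - 0^2)/2
  = 9/2.
Inner integral in t: integral_{0}^{4} t^2 dt = (4^3 - 0^3)/3
  = 64/3.
Product: (9/2) * (64/3) = 96.

96


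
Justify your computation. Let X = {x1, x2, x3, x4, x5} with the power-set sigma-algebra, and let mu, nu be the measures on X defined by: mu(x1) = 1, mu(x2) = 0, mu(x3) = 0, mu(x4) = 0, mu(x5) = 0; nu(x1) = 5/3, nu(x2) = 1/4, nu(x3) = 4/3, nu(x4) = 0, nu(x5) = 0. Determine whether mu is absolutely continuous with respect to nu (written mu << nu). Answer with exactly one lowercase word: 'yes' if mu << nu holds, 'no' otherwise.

mu << nu means: every nu-null measurable set is also mu-null; equivalently, for every atom x, if nu({x}) = 0 then mu({x}) = 0.
Checking each atom:
  x1: nu = 5/3 > 0 -> no constraint.
  x2: nu = 1/4 > 0 -> no constraint.
  x3: nu = 4/3 > 0 -> no constraint.
  x4: nu = 0, mu = 0 -> consistent with mu << nu.
  x5: nu = 0, mu = 0 -> consistent with mu << nu.
No atom violates the condition. Therefore mu << nu.

yes


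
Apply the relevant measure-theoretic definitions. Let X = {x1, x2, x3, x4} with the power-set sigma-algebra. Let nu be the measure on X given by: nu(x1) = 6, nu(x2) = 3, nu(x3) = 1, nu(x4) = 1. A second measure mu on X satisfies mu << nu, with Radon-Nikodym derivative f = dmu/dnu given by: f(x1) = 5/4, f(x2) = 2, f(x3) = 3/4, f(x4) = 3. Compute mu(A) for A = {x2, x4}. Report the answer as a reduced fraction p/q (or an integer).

By the defining property of the Radon-Nikodym derivative, for every measurable set A,
  mu(A) = integral_A f dnu.
Since nu is a discrete measure concentrated on the atoms of X, the integral over A reduces to the sum
  mu(A) = sum_{x in A} f(x) * nu({x}).
Computing each term:
  x2: f(x2) * nu(x2) = 2 * 3 = 6.
  x4: f(x4) * nu(x4) = 3 * 1 = 3.
Summing: mu(A) = 6 + 3 = 9.

9


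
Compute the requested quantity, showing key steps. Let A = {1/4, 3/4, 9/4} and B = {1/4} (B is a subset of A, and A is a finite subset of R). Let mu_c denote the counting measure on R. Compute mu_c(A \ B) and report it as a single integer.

Counting measure assigns mu_c(E) = |E| (number of elements) when E is finite. For B subset A, A \ B is the set of elements of A not in B, so |A \ B| = |A| - |B|.
|A| = 3, |B| = 1, so mu_c(A \ B) = 3 - 1 = 2.

2


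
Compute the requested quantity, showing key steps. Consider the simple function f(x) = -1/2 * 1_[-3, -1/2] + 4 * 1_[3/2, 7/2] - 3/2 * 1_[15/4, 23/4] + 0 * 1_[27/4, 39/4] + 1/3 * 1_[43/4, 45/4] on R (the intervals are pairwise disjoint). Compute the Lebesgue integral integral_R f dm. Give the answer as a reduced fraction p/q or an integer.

For a simple function f = sum_i c_i * 1_{A_i} with disjoint A_i,
  integral f dm = sum_i c_i * m(A_i).
Lengths of the A_i:
  m(A_1) = -1/2 - (-3) = 5/2.
  m(A_2) = 7/2 - 3/2 = 2.
  m(A_3) = 23/4 - 15/4 = 2.
  m(A_4) = 39/4 - 27/4 = 3.
  m(A_5) = 45/4 - 43/4 = 1/2.
Contributions c_i * m(A_i):
  (-1/2) * (5/2) = -5/4.
  (4) * (2) = 8.
  (-3/2) * (2) = -3.
  (0) * (3) = 0.
  (1/3) * (1/2) = 1/6.
Total: -5/4 + 8 - 3 + 0 + 1/6 = 47/12.

47/12


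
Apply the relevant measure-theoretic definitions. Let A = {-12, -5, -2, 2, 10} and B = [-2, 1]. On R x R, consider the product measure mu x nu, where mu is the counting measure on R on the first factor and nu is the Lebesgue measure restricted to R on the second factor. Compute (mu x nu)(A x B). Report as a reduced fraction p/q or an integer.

For a measurable rectangle A x B, the product measure satisfies
  (mu x nu)(A x B) = mu(A) * nu(B).
  mu(A) = 5.
  nu(B) = 3.
  (mu x nu)(A x B) = 5 * 3 = 15.

15


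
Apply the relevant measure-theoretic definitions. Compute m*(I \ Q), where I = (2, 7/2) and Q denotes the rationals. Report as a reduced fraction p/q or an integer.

The interval I = (2, 7/2) has m(I) = 7/2 - 2 = 3/2 (endpoints are measure-zero, so open/closed/half-open agree). Write I = (I cap Q) u (I \ Q). The rationals in I are countable, so m*(I cap Q) = 0 (cover each rational by intervals whose total length is arbitrarily small). By countable subadditivity m*(I) <= m*(I cap Q) + m*(I \ Q), hence m*(I \ Q) >= m(I) = 3/2. The reverse inequality m*(I \ Q) <= m*(I) = 3/2 is trivial since (I \ Q) is a subset of I. Therefore m*(I \ Q) = 3/2.

3/2


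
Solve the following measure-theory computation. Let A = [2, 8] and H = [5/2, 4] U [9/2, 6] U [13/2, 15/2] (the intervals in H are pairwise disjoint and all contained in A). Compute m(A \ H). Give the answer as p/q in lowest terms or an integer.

The ambient interval has length m(A) = 8 - 2 = 6.
Since the holes are disjoint and sit inside A, by finite additivity
  m(H) = sum_i (b_i - a_i), and m(A \ H) = m(A) - m(H).
Computing the hole measures:
  m(H_1) = 4 - 5/2 = 3/2.
  m(H_2) = 6 - 9/2 = 3/2.
  m(H_3) = 15/2 - 13/2 = 1.
Summed: m(H) = 3/2 + 3/2 + 1 = 4.
So m(A \ H) = 6 - 4 = 2.

2


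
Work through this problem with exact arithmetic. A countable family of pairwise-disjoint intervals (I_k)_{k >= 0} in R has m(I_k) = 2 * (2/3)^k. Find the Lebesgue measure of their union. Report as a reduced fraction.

By countable additivity of the Lebesgue measure on pairwise disjoint measurable sets,
  m(union_{k >= 0} I_k) = sum_{k >= 0} m(I_k) = sum_{k >= 0} a * r^k,
  with a = 2 and r = 2/3.
Since 0 < r = 2/3 < 1, the geometric series converges:
  sum_{k >= 0} a * r^k = a / (1 - r).
  = 2 / (1 - 2/3)
  = 2 / (1/3)
  = 6.

6


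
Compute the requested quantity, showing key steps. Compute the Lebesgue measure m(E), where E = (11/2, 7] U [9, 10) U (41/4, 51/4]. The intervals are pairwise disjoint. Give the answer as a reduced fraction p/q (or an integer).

For pairwise disjoint intervals, m(union_i I_i) = sum_i m(I_i),
and m is invariant under swapping open/closed endpoints (single points have measure 0).
So m(E) = sum_i (b_i - a_i).
  I_1 has length 7 - 11/2 = 3/2.
  I_2 has length 10 - 9 = 1.
  I_3 has length 51/4 - 41/4 = 5/2.
Summing:
  m(E) = 3/2 + 1 + 5/2 = 5.

5


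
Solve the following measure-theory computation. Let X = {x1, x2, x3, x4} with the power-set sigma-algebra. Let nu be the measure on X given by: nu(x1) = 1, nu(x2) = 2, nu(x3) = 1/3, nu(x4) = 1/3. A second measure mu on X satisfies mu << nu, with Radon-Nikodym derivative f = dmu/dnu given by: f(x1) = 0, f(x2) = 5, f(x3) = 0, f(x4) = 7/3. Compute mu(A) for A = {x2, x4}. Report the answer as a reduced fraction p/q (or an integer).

By the defining property of the Radon-Nikodym derivative, for every measurable set A,
  mu(A) = integral_A f dnu.
Since nu is a discrete measure concentrated on the atoms of X, the integral over A reduces to the sum
  mu(A) = sum_{x in A} f(x) * nu({x}).
Computing each term:
  x2: f(x2) * nu(x2) = 5 * 2 = 10.
  x4: f(x4) * nu(x4) = 7/3 * 1/3 = 7/9.
Summing: mu(A) = 10 + 7/9 = 97/9.

97/9


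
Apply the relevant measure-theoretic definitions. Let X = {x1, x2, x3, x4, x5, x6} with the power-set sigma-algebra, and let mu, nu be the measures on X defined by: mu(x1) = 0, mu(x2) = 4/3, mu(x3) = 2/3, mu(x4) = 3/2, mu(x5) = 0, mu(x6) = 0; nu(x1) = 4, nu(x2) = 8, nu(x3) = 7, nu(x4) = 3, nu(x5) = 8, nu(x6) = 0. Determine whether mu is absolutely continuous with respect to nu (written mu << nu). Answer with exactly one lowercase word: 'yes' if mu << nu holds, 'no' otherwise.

mu << nu means: every nu-null measurable set is also mu-null; equivalently, for every atom x, if nu({x}) = 0 then mu({x}) = 0.
Checking each atom:
  x1: nu = 4 > 0 -> no constraint.
  x2: nu = 8 > 0 -> no constraint.
  x3: nu = 7 > 0 -> no constraint.
  x4: nu = 3 > 0 -> no constraint.
  x5: nu = 8 > 0 -> no constraint.
  x6: nu = 0, mu = 0 -> consistent with mu << nu.
No atom violates the condition. Therefore mu << nu.

yes


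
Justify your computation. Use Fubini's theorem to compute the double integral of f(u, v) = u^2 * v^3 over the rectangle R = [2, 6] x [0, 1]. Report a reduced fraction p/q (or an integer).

f(u, v) is a tensor product of a function of u and a function of v, and both factors are bounded continuous (hence Lebesgue integrable) on the rectangle, so Fubini's theorem applies:
  integral_R f d(m x m) = (integral_a1^b1 u^2 du) * (integral_a2^b2 v^3 dv).
Inner integral in u: integral_{2}^{6} u^2 du = (6^3 - 2^3)/3
  = 208/3.
Inner integral in v: integral_{0}^{1} v^3 dv = (1^4 - 0^4)/4
  = 1/4.
Product: (208/3) * (1/4) = 52/3.

52/3


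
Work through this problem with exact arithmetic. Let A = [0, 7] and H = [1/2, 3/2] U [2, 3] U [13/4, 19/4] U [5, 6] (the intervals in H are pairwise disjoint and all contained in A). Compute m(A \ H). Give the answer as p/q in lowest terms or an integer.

The ambient interval has length m(A) = 7 - 0 = 7.
Since the holes are disjoint and sit inside A, by finite additivity
  m(H) = sum_i (b_i - a_i), and m(A \ H) = m(A) - m(H).
Computing the hole measures:
  m(H_1) = 3/2 - 1/2 = 1.
  m(H_2) = 3 - 2 = 1.
  m(H_3) = 19/4 - 13/4 = 3/2.
  m(H_4) = 6 - 5 = 1.
Summed: m(H) = 1 + 1 + 3/2 + 1 = 9/2.
So m(A \ H) = 7 - 9/2 = 5/2.

5/2


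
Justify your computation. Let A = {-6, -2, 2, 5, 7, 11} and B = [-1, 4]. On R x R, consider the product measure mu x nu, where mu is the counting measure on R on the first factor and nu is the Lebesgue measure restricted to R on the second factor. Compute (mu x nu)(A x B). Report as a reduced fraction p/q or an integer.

For a measurable rectangle A x B, the product measure satisfies
  (mu x nu)(A x B) = mu(A) * nu(B).
  mu(A) = 6.
  nu(B) = 5.
  (mu x nu)(A x B) = 6 * 5 = 30.

30


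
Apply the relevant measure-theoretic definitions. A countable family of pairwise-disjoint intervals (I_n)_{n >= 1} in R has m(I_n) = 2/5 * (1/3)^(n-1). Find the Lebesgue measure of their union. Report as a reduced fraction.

By countable additivity of the Lebesgue measure on pairwise disjoint measurable sets,
  m(union_{n >= 1} I_n) = sum_{n >= 1} m(I_n) = sum_{n >= 1} a * r^(n-1),
  with a = 2/5 and r = 1/3.
Since 0 < r = 1/3 < 1, the geometric series converges:
  sum_{n >= 1} a * r^(n-1) = a / (1 - r).
  = 2/5 / (1 - 1/3)
  = 2/5 / (2/3)
  = 3/5.

3/5


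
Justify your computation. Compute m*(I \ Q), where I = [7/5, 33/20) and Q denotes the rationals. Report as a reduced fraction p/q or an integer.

The interval I = [7/5, 33/20) has m(I) = 33/20 - 7/5 = 1/4 (endpoints are measure-zero, so open/closed/half-open agree). Write I = (I cap Q) u (I \ Q). The rationals in I are countable, so m*(I cap Q) = 0 (cover each rational by intervals whose total length is arbitrarily small). By countable subadditivity m*(I) <= m*(I cap Q) + m*(I \ Q), hence m*(I \ Q) >= m(I) = 1/4. The reverse inequality m*(I \ Q) <= m*(I) = 1/4 is trivial since (I \ Q) is a subset of I. Therefore m*(I \ Q) = 1/4.

1/4


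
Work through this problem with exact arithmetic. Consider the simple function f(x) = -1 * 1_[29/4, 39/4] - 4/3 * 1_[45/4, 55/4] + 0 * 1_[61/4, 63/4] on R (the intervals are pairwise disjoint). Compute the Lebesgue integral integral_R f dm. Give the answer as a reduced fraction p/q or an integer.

For a simple function f = sum_i c_i * 1_{A_i} with disjoint A_i,
  integral f dm = sum_i c_i * m(A_i).
Lengths of the A_i:
  m(A_1) = 39/4 - 29/4 = 5/2.
  m(A_2) = 55/4 - 45/4 = 5/2.
  m(A_3) = 63/4 - 61/4 = 1/2.
Contributions c_i * m(A_i):
  (-1) * (5/2) = -5/2.
  (-4/3) * (5/2) = -10/3.
  (0) * (1/2) = 0.
Total: -5/2 - 10/3 + 0 = -35/6.

-35/6


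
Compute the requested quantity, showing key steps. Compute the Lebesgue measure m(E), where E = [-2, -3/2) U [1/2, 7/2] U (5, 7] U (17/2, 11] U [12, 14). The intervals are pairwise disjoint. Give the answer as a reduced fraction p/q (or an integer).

For pairwise disjoint intervals, m(union_i I_i) = sum_i m(I_i),
and m is invariant under swapping open/closed endpoints (single points have measure 0).
So m(E) = sum_i (b_i - a_i).
  I_1 has length -3/2 - (-2) = 1/2.
  I_2 has length 7/2 - 1/2 = 3.
  I_3 has length 7 - 5 = 2.
  I_4 has length 11 - 17/2 = 5/2.
  I_5 has length 14 - 12 = 2.
Summing:
  m(E) = 1/2 + 3 + 2 + 5/2 + 2 = 10.

10


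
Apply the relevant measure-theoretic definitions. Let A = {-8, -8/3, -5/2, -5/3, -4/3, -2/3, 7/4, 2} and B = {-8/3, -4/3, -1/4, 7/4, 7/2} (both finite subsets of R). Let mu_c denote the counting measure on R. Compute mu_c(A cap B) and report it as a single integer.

Counting measure on a finite set equals cardinality. mu_c(A cap B) = |A cap B| (elements appearing in both).
Enumerating the elements of A that also lie in B gives 3 element(s).
So mu_c(A cap B) = 3.

3


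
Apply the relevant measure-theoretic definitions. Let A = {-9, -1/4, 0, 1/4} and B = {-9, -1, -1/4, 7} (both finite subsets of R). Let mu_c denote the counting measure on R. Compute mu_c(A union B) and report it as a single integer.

Counting measure on a finite set equals cardinality. By inclusion-exclusion, |A union B| = |A| + |B| - |A cap B|.
|A| = 4, |B| = 4, |A cap B| = 2.
So mu_c(A union B) = 4 + 4 - 2 = 6.

6


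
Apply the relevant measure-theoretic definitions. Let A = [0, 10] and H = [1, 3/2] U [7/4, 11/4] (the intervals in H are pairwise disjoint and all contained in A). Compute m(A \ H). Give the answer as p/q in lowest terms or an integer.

The ambient interval has length m(A) = 10 - 0 = 10.
Since the holes are disjoint and sit inside A, by finite additivity
  m(H) = sum_i (b_i - a_i), and m(A \ H) = m(A) - m(H).
Computing the hole measures:
  m(H_1) = 3/2 - 1 = 1/2.
  m(H_2) = 11/4 - 7/4 = 1.
Summed: m(H) = 1/2 + 1 = 3/2.
So m(A \ H) = 10 - 3/2 = 17/2.

17/2


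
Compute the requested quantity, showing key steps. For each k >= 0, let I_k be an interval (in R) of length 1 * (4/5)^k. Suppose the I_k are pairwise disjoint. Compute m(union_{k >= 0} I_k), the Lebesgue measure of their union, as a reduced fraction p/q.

By countable additivity of the Lebesgue measure on pairwise disjoint measurable sets,
  m(union_{k >= 0} I_k) = sum_{k >= 0} m(I_k) = sum_{k >= 0} a * r^k,
  with a = 1 and r = 4/5.
Since 0 < r = 4/5 < 1, the geometric series converges:
  sum_{k >= 0} a * r^k = a / (1 - r).
  = 1 / (1 - 4/5)
  = 1 / (1/5)
  = 5.

5


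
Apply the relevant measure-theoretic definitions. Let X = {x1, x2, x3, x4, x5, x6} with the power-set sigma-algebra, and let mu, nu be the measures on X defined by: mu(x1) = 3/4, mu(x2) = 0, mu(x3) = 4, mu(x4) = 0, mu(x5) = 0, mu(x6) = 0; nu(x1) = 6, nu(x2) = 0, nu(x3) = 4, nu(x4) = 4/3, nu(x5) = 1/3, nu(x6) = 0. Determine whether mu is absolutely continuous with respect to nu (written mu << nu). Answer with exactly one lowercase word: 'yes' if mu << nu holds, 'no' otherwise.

mu << nu means: every nu-null measurable set is also mu-null; equivalently, for every atom x, if nu({x}) = 0 then mu({x}) = 0.
Checking each atom:
  x1: nu = 6 > 0 -> no constraint.
  x2: nu = 0, mu = 0 -> consistent with mu << nu.
  x3: nu = 4 > 0 -> no constraint.
  x4: nu = 4/3 > 0 -> no constraint.
  x5: nu = 1/3 > 0 -> no constraint.
  x6: nu = 0, mu = 0 -> consistent with mu << nu.
No atom violates the condition. Therefore mu << nu.

yes


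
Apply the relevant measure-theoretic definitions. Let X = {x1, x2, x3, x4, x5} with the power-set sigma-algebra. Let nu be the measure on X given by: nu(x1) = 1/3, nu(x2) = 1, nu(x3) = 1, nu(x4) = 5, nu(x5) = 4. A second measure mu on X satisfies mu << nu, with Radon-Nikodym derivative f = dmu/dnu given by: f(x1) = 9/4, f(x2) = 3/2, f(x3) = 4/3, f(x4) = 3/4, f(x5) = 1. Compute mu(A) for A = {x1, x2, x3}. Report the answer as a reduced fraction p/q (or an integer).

By the defining property of the Radon-Nikodym derivative, for every measurable set A,
  mu(A) = integral_A f dnu.
Since nu is a discrete measure concentrated on the atoms of X, the integral over A reduces to the sum
  mu(A) = sum_{x in A} f(x) * nu({x}).
Computing each term:
  x1: f(x1) * nu(x1) = 9/4 * 1/3 = 3/4.
  x2: f(x2) * nu(x2) = 3/2 * 1 = 3/2.
  x3: f(x3) * nu(x3) = 4/3 * 1 = 4/3.
Summing: mu(A) = 3/4 + 3/2 + 4/3 = 43/12.

43/12


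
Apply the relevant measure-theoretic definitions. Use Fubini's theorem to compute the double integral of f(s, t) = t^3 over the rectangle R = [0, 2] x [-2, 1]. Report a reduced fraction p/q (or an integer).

f(s, t) is a tensor product of a function of s and a function of t, and both factors are bounded continuous (hence Lebesgue integrable) on the rectangle, so Fubini's theorem applies:
  integral_R f d(m x m) = (integral_a1^b1 1 ds) * (integral_a2^b2 t^3 dt).
Inner integral in s: integral_{0}^{2} 1 ds = (2^1 - 0^1)/1
  = 2.
Inner integral in t: integral_{-2}^{1} t^3 dt = (1^4 - (-2)^4)/4
  = -15/4.
Product: (2) * (-15/4) = -15/2.

-15/2


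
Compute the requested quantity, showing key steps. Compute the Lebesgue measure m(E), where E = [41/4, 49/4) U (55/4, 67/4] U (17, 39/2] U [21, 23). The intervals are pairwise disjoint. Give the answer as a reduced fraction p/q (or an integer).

For pairwise disjoint intervals, m(union_i I_i) = sum_i m(I_i),
and m is invariant under swapping open/closed endpoints (single points have measure 0).
So m(E) = sum_i (b_i - a_i).
  I_1 has length 49/4 - 41/4 = 2.
  I_2 has length 67/4 - 55/4 = 3.
  I_3 has length 39/2 - 17 = 5/2.
  I_4 has length 23 - 21 = 2.
Summing:
  m(E) = 2 + 3 + 5/2 + 2 = 19/2.

19/2


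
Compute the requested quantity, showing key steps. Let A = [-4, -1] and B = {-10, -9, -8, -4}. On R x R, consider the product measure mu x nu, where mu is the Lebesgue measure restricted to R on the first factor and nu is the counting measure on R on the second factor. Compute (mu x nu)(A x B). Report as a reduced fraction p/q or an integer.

For a measurable rectangle A x B, the product measure satisfies
  (mu x nu)(A x B) = mu(A) * nu(B).
  mu(A) = 3.
  nu(B) = 4.
  (mu x nu)(A x B) = 3 * 4 = 12.

12


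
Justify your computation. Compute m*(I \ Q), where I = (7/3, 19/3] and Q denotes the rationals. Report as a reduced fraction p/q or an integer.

The interval I = (7/3, 19/3] has m(I) = 19/3 - 7/3 = 4 (endpoints are measure-zero, so open/closed/half-open agree). Write I = (I cap Q) u (I \ Q). The rationals in I are countable, so m*(I cap Q) = 0 (cover each rational by intervals whose total length is arbitrarily small). By countable subadditivity m*(I) <= m*(I cap Q) + m*(I \ Q), hence m*(I \ Q) >= m(I) = 4. The reverse inequality m*(I \ Q) <= m*(I) = 4 is trivial since (I \ Q) is a subset of I. Therefore m*(I \ Q) = 4.

4


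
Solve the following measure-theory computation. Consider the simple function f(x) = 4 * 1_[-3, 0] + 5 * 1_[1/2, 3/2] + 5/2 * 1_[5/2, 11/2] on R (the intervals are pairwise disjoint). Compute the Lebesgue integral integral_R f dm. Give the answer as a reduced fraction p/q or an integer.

For a simple function f = sum_i c_i * 1_{A_i} with disjoint A_i,
  integral f dm = sum_i c_i * m(A_i).
Lengths of the A_i:
  m(A_1) = 0 - (-3) = 3.
  m(A_2) = 3/2 - 1/2 = 1.
  m(A_3) = 11/2 - 5/2 = 3.
Contributions c_i * m(A_i):
  (4) * (3) = 12.
  (5) * (1) = 5.
  (5/2) * (3) = 15/2.
Total: 12 + 5 + 15/2 = 49/2.

49/2


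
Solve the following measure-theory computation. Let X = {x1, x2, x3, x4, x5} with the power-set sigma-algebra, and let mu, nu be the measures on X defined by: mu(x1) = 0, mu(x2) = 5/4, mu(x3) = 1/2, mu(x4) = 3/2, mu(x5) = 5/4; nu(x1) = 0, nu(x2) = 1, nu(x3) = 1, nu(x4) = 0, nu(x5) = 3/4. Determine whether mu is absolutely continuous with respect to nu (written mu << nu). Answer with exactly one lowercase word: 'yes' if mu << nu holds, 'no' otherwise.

mu << nu means: every nu-null measurable set is also mu-null; equivalently, for every atom x, if nu({x}) = 0 then mu({x}) = 0.
Checking each atom:
  x1: nu = 0, mu = 0 -> consistent with mu << nu.
  x2: nu = 1 > 0 -> no constraint.
  x3: nu = 1 > 0 -> no constraint.
  x4: nu = 0, mu = 3/2 > 0 -> violates mu << nu.
  x5: nu = 3/4 > 0 -> no constraint.
The atom(s) x4 violate the condition (nu = 0 but mu > 0). Therefore mu is NOT absolutely continuous w.r.t. nu.

no


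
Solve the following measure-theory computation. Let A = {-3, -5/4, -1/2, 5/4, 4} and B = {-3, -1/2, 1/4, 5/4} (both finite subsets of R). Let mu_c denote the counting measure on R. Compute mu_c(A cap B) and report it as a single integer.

Counting measure on a finite set equals cardinality. mu_c(A cap B) = |A cap B| (elements appearing in both).
Enumerating the elements of A that also lie in B gives 3 element(s).
So mu_c(A cap B) = 3.

3


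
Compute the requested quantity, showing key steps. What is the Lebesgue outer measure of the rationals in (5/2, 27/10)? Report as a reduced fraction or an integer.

Q cap (5/2, 27/10) is countable; list its elements as q_1, q_2, ... . Fix eps > 0 and cover the k-th point by an interval of length eps * 2^(-k). The cover has total length eps * sum_{k>=1} 2^(-k) = eps, so by definition of outer measure m*(Q cap (5/2, 27/10)) <= eps. Since eps was arbitrary and m* >= 0, the outer measure is 0.

0


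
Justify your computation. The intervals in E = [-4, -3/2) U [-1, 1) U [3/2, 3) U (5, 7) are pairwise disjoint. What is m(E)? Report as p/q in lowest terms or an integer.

For pairwise disjoint intervals, m(union_i I_i) = sum_i m(I_i),
and m is invariant under swapping open/closed endpoints (single points have measure 0).
So m(E) = sum_i (b_i - a_i).
  I_1 has length -3/2 - (-4) = 5/2.
  I_2 has length 1 - (-1) = 2.
  I_3 has length 3 - 3/2 = 3/2.
  I_4 has length 7 - 5 = 2.
Summing:
  m(E) = 5/2 + 2 + 3/2 + 2 = 8.

8


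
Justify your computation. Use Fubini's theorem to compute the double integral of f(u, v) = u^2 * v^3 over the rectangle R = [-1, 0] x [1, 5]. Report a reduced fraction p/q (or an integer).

f(u, v) is a tensor product of a function of u and a function of v, and both factors are bounded continuous (hence Lebesgue integrable) on the rectangle, so Fubini's theorem applies:
  integral_R f d(m x m) = (integral_a1^b1 u^2 du) * (integral_a2^b2 v^3 dv).
Inner integral in u: integral_{-1}^{0} u^2 du = (0^3 - (-1)^3)/3
  = 1/3.
Inner integral in v: integral_{1}^{5} v^3 dv = (5^4 - 1^4)/4
  = 156.
Product: (1/3) * (156) = 52.

52


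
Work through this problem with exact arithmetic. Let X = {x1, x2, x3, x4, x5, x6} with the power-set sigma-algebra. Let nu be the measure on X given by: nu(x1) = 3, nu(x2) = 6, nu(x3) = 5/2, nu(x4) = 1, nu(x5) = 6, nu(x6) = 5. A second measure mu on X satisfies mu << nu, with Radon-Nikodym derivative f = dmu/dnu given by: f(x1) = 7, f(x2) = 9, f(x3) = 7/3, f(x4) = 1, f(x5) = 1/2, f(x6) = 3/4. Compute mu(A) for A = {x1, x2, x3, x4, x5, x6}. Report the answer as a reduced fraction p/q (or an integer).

By the defining property of the Radon-Nikodym derivative, for every measurable set A,
  mu(A) = integral_A f dnu.
Since nu is a discrete measure concentrated on the atoms of X, the integral over A reduces to the sum
  mu(A) = sum_{x in A} f(x) * nu({x}).
Computing each term:
  x1: f(x1) * nu(x1) = 7 * 3 = 21.
  x2: f(x2) * nu(x2) = 9 * 6 = 54.
  x3: f(x3) * nu(x3) = 7/3 * 5/2 = 35/6.
  x4: f(x4) * nu(x4) = 1 * 1 = 1.
  x5: f(x5) * nu(x5) = 1/2 * 6 = 3.
  x6: f(x6) * nu(x6) = 3/4 * 5 = 15/4.
Summing: mu(A) = 21 + 54 + 35/6 + 1 + 3 + 15/4 = 1063/12.

1063/12


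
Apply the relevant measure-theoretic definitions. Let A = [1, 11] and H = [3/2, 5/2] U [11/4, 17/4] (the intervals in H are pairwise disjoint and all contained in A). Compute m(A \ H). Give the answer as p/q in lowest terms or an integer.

The ambient interval has length m(A) = 11 - 1 = 10.
Since the holes are disjoint and sit inside A, by finite additivity
  m(H) = sum_i (b_i - a_i), and m(A \ H) = m(A) - m(H).
Computing the hole measures:
  m(H_1) = 5/2 - 3/2 = 1.
  m(H_2) = 17/4 - 11/4 = 3/2.
Summed: m(H) = 1 + 3/2 = 5/2.
So m(A \ H) = 10 - 5/2 = 15/2.

15/2


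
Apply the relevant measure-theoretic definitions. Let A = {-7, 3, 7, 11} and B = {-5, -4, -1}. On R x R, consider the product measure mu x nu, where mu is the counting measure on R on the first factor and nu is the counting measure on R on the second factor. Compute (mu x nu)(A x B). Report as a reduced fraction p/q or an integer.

For a measurable rectangle A x B, the product measure satisfies
  (mu x nu)(A x B) = mu(A) * nu(B).
  mu(A) = 4.
  nu(B) = 3.
  (mu x nu)(A x B) = 4 * 3 = 12.

12


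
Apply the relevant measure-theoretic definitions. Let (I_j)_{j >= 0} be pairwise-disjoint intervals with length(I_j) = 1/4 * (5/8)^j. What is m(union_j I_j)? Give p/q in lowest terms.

By countable additivity of the Lebesgue measure on pairwise disjoint measurable sets,
  m(union_{j >= 0} I_j) = sum_{j >= 0} m(I_j) = sum_{j >= 0} a * r^j,
  with a = 1/4 and r = 5/8.
Since 0 < r = 5/8 < 1, the geometric series converges:
  sum_{j >= 0} a * r^j = a / (1 - r).
  = 1/4 / (1 - 5/8)
  = 1/4 / (3/8)
  = 2/3.

2/3


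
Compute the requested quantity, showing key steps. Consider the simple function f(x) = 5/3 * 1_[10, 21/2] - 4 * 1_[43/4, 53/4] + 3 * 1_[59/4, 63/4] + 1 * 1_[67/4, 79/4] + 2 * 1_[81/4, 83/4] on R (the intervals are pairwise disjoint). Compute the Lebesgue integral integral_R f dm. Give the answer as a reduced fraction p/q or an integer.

For a simple function f = sum_i c_i * 1_{A_i} with disjoint A_i,
  integral f dm = sum_i c_i * m(A_i).
Lengths of the A_i:
  m(A_1) = 21/2 - 10 = 1/2.
  m(A_2) = 53/4 - 43/4 = 5/2.
  m(A_3) = 63/4 - 59/4 = 1.
  m(A_4) = 79/4 - 67/4 = 3.
  m(A_5) = 83/4 - 81/4 = 1/2.
Contributions c_i * m(A_i):
  (5/3) * (1/2) = 5/6.
  (-4) * (5/2) = -10.
  (3) * (1) = 3.
  (1) * (3) = 3.
  (2) * (1/2) = 1.
Total: 5/6 - 10 + 3 + 3 + 1 = -13/6.

-13/6


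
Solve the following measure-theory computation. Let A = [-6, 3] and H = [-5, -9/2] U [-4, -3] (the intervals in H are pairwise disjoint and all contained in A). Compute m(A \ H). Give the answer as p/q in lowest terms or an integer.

The ambient interval has length m(A) = 3 - (-6) = 9.
Since the holes are disjoint and sit inside A, by finite additivity
  m(H) = sum_i (b_i - a_i), and m(A \ H) = m(A) - m(H).
Computing the hole measures:
  m(H_1) = -9/2 - (-5) = 1/2.
  m(H_2) = -3 - (-4) = 1.
Summed: m(H) = 1/2 + 1 = 3/2.
So m(A \ H) = 9 - 3/2 = 15/2.

15/2


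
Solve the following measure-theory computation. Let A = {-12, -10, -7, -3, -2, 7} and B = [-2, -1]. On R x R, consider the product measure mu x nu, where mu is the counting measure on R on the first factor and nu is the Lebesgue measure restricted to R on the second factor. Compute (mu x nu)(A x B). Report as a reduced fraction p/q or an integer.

For a measurable rectangle A x B, the product measure satisfies
  (mu x nu)(A x B) = mu(A) * nu(B).
  mu(A) = 6.
  nu(B) = 1.
  (mu x nu)(A x B) = 6 * 1 = 6.

6


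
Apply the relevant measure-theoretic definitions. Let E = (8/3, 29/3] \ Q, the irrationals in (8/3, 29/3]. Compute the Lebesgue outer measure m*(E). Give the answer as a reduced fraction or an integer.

The interval I = (8/3, 29/3] has m(I) = 29/3 - 8/3 = 7 (endpoints are measure-zero, so open/closed/half-open agree). Write I = (I cap Q) u (I \ Q). The rationals in I are countable, so m*(I cap Q) = 0 (cover each rational by intervals whose total length is arbitrarily small). By countable subadditivity m*(I) <= m*(I cap Q) + m*(I \ Q), hence m*(I \ Q) >= m(I) = 7. The reverse inequality m*(I \ Q) <= m*(I) = 7 is trivial since (I \ Q) is a subset of I. Therefore m*(I \ Q) = 7.

7


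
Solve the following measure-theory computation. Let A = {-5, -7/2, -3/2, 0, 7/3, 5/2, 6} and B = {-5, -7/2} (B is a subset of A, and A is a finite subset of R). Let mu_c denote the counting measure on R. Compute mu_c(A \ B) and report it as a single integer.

Counting measure assigns mu_c(E) = |E| (number of elements) when E is finite. For B subset A, A \ B is the set of elements of A not in B, so |A \ B| = |A| - |B|.
|A| = 7, |B| = 2, so mu_c(A \ B) = 7 - 2 = 5.

5


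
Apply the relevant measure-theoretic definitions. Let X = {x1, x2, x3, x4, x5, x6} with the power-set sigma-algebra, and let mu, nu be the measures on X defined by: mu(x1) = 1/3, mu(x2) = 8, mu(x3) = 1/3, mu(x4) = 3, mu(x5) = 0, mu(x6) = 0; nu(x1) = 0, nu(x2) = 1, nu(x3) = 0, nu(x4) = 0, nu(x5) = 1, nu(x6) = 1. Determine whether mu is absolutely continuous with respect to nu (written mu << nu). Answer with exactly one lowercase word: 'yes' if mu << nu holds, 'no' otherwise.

mu << nu means: every nu-null measurable set is also mu-null; equivalently, for every atom x, if nu({x}) = 0 then mu({x}) = 0.
Checking each atom:
  x1: nu = 0, mu = 1/3 > 0 -> violates mu << nu.
  x2: nu = 1 > 0 -> no constraint.
  x3: nu = 0, mu = 1/3 > 0 -> violates mu << nu.
  x4: nu = 0, mu = 3 > 0 -> violates mu << nu.
  x5: nu = 1 > 0 -> no constraint.
  x6: nu = 1 > 0 -> no constraint.
The atom(s) x1, x3, x4 violate the condition (nu = 0 but mu > 0). Therefore mu is NOT absolutely continuous w.r.t. nu.

no


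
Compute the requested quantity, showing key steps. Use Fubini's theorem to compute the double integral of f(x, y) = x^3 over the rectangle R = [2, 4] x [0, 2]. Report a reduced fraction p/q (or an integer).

f(x, y) is a tensor product of a function of x and a function of y, and both factors are bounded continuous (hence Lebesgue integrable) on the rectangle, so Fubini's theorem applies:
  integral_R f d(m x m) = (integral_a1^b1 x^3 dx) * (integral_a2^b2 1 dy).
Inner integral in x: integral_{2}^{4} x^3 dx = (4^4 - 2^4)/4
  = 60.
Inner integral in y: integral_{0}^{2} 1 dy = (2^1 - 0^1)/1
  = 2.
Product: (60) * (2) = 120.

120


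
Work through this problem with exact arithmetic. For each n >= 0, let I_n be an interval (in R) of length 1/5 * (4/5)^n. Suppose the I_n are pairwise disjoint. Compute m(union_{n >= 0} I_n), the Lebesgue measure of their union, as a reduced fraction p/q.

By countable additivity of the Lebesgue measure on pairwise disjoint measurable sets,
  m(union_{n >= 0} I_n) = sum_{n >= 0} m(I_n) = sum_{n >= 0} a * r^n,
  with a = 1/5 and r = 4/5.
Since 0 < r = 4/5 < 1, the geometric series converges:
  sum_{n >= 0} a * r^n = a / (1 - r).
  = 1/5 / (1 - 4/5)
  = 1/5 / (1/5)
  = 1.

1


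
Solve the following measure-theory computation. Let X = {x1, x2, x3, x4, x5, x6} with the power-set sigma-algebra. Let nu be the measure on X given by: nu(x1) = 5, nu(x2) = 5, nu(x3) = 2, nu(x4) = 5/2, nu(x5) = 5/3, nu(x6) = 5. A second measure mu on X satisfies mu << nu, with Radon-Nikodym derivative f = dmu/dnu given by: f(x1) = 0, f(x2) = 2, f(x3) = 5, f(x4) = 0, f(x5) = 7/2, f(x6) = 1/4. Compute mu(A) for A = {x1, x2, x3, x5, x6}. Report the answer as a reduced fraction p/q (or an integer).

By the defining property of the Radon-Nikodym derivative, for every measurable set A,
  mu(A) = integral_A f dnu.
Since nu is a discrete measure concentrated on the atoms of X, the integral over A reduces to the sum
  mu(A) = sum_{x in A} f(x) * nu({x}).
Computing each term:
  x1: f(x1) * nu(x1) = 0 * 5 = 0.
  x2: f(x2) * nu(x2) = 2 * 5 = 10.
  x3: f(x3) * nu(x3) = 5 * 2 = 10.
  x5: f(x5) * nu(x5) = 7/2 * 5/3 = 35/6.
  x6: f(x6) * nu(x6) = 1/4 * 5 = 5/4.
Summing: mu(A) = 0 + 10 + 10 + 35/6 + 5/4 = 325/12.

325/12


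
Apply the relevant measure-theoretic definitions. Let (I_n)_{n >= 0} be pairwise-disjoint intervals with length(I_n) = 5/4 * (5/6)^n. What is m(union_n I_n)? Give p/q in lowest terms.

By countable additivity of the Lebesgue measure on pairwise disjoint measurable sets,
  m(union_{n >= 0} I_n) = sum_{n >= 0} m(I_n) = sum_{n >= 0} a * r^n,
  with a = 5/4 and r = 5/6.
Since 0 < r = 5/6 < 1, the geometric series converges:
  sum_{n >= 0} a * r^n = a / (1 - r).
  = 5/4 / (1 - 5/6)
  = 5/4 / (1/6)
  = 15/2.

15/2


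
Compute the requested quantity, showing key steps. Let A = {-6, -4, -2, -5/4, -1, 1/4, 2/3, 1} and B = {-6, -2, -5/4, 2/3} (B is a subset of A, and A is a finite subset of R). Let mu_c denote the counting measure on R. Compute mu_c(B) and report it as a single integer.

Counting measure assigns mu_c(E) = |E| (number of elements) when E is finite.
B has 4 element(s), so mu_c(B) = 4.

4


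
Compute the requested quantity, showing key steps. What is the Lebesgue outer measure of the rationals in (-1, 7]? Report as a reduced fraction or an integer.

E = Q cap (-1, 7] is a subset of Q, which is countable. Enumerate Q = {q_1, q_2, ...}; for any eps > 0, cover q_k by the open interval (q_k - eps/2^(k+1), q_k + eps/2^(k+1)), of length eps/2^k. The total cover length is sum_{k>=1} eps/2^k = eps. Hence m*(E) <= m*(Q) <= eps for every eps > 0, and since outer measure is non-negative, m*(E) = 0.

0


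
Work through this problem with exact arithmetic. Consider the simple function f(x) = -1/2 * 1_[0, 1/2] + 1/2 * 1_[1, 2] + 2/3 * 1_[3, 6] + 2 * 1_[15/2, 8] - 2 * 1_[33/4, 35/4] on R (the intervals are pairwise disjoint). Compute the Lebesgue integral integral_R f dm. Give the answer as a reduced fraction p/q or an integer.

For a simple function f = sum_i c_i * 1_{A_i} with disjoint A_i,
  integral f dm = sum_i c_i * m(A_i).
Lengths of the A_i:
  m(A_1) = 1/2 - 0 = 1/2.
  m(A_2) = 2 - 1 = 1.
  m(A_3) = 6 - 3 = 3.
  m(A_4) = 8 - 15/2 = 1/2.
  m(A_5) = 35/4 - 33/4 = 1/2.
Contributions c_i * m(A_i):
  (-1/2) * (1/2) = -1/4.
  (1/2) * (1) = 1/2.
  (2/3) * (3) = 2.
  (2) * (1/2) = 1.
  (-2) * (1/2) = -1.
Total: -1/4 + 1/2 + 2 + 1 - 1 = 9/4.

9/4


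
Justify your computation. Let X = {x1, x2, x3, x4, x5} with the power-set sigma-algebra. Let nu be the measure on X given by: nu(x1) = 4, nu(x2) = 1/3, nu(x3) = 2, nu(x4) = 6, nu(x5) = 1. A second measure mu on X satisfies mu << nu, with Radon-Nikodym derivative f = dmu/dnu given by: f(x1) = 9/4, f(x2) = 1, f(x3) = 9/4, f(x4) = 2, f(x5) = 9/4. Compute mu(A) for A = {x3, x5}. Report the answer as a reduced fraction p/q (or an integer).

By the defining property of the Radon-Nikodym derivative, for every measurable set A,
  mu(A) = integral_A f dnu.
Since nu is a discrete measure concentrated on the atoms of X, the integral over A reduces to the sum
  mu(A) = sum_{x in A} f(x) * nu({x}).
Computing each term:
  x3: f(x3) * nu(x3) = 9/4 * 2 = 9/2.
  x5: f(x5) * nu(x5) = 9/4 * 1 = 9/4.
Summing: mu(A) = 9/2 + 9/4 = 27/4.

27/4
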